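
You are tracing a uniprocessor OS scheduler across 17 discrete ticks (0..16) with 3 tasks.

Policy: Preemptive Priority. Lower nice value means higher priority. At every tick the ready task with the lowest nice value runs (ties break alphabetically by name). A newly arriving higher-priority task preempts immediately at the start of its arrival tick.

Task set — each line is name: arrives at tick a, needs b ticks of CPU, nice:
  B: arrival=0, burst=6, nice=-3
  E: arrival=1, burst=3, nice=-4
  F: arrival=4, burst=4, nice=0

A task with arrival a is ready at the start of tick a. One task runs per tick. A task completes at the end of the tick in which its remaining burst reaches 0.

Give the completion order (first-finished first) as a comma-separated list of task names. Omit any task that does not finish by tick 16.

completion order = E, B, F

t=0: ready={B} → run B
t=1: ready={B,E} → run E
t=2: ready={B,E} → run E
t=3: ready={B,E} → run E
t=4: ready={B,F} → run B
t=5: ready={B,F} → run B
t=6: ready={B,F} → run B
t=7: ready={B,F} → run B
t=8: ready={B,F} → run B
t=9: ready={F} → run F
t=10: ready={F} → run F
t=11: ready={F} → run F
t=12: ready={F} → run F
t=13: (idle)
t=14: (idle)
t=15: (idle)
t=16: (idle)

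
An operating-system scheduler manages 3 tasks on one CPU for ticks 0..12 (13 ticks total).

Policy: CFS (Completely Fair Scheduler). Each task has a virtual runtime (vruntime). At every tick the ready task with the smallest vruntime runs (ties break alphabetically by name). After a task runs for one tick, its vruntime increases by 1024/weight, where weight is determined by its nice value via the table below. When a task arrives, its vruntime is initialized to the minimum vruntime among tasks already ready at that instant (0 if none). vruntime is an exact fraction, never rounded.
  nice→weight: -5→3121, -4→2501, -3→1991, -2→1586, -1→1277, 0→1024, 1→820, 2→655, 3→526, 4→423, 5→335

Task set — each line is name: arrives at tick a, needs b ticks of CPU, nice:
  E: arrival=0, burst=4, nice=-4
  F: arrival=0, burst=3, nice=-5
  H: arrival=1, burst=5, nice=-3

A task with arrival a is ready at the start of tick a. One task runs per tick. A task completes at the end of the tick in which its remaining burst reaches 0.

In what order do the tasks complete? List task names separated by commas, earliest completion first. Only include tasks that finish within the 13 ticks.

t=0: vr[E=0 F=0] → run E
t=1: vr[E=1024/2501 F=0 H=0] → run F
t=2: vr[E=1024/2501 F=1024/3121 H=0] → run H
t=3: vr[E=1024/2501 F=1024/3121 H=1024/1991] → run F
t=4: vr[E=1024/2501 F=2048/3121 H=1024/1991] → run E
t=5: vr[E=2048/2501 F=2048/3121 H=1024/1991] → run H
t=6: vr[E=2048/2501 F=2048/3121 H=2048/1991] → run F
t=7: vr[E=2048/2501 H=2048/1991] → run E
t=8: vr[E=3072/2501 H=2048/1991] → run H
t=9: vr[E=3072/2501 H=3072/1991] → run E
t=10: vr[H=3072/1991] → run H
t=11: vr[H=4096/1991] → run H
t=12: (idle)

completion order = F, E, H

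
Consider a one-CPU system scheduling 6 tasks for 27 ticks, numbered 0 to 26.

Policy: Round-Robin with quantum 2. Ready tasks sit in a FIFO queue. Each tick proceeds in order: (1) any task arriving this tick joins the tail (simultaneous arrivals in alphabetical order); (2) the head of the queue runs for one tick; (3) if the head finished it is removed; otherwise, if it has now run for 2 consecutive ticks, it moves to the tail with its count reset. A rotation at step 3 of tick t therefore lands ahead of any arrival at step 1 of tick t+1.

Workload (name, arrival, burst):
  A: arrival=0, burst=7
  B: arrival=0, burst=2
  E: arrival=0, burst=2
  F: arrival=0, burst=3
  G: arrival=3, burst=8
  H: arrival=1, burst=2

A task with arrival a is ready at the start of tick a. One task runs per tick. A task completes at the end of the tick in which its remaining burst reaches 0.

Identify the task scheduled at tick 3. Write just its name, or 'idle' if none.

t=0: queue=[A,B,E,F] q_used=0 → run A
t=1: queue=[A,B,E,F,H] q_used=1 → run A
t=2: queue=[B,E,F,H,A] q_used=0 → run B
t=3: queue=[B,E,F,H,A,G] q_used=1 → run B
t=4: queue=[E,F,H,A,G] q_used=0 → run E
t=5: queue=[E,F,H,A,G] q_used=1 → run E
t=6: queue=[F,H,A,G] q_used=0 → run F
t=7: queue=[F,H,A,G] q_used=1 → run F
t=8: queue=[H,A,G,F] q_used=0 → run H
t=9: queue=[H,A,G,F] q_used=1 → run H
t=10: queue=[A,G,F] q_used=0 → run A
t=11: queue=[A,G,F] q_used=1 → run A
t=12: queue=[G,F,A] q_used=0 → run G
t=13: queue=[G,F,A] q_used=1 → run G
t=14: queue=[F,A,G] q_used=0 → run F
t=15: queue=[A,G] q_used=0 → run A
t=16: queue=[A,G] q_used=1 → run A
t=17: queue=[G,A] q_used=0 → run G
t=18: queue=[G,A] q_used=1 → run G
t=19: queue=[A,G] q_used=0 → run A
t=20: queue=[G] q_used=0 → run G
t=21: queue=[G] q_used=1 → run G
t=22: queue=[G] q_used=0 → run G
t=23: queue=[G] q_used=1 → run G
t=24: (idle)
t=25: (idle)
t=26: (idle)

running at tick 3 = B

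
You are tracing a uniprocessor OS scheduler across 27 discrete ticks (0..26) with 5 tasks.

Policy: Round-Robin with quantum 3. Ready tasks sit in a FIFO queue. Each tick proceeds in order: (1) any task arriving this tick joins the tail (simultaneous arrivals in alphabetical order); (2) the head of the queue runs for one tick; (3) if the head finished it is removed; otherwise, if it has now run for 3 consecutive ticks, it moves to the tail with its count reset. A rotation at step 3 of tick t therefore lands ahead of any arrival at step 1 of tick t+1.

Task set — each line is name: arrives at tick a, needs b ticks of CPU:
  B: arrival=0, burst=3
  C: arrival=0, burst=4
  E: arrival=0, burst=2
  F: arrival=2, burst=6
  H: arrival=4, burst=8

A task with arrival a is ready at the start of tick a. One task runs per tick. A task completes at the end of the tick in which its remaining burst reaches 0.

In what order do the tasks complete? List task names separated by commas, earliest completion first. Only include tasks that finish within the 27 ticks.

t=0: queue=[B,C,E] q_used=0 → run B
t=1: queue=[B,C,E] q_used=1 → run B
t=2: queue=[B,C,E,F] q_used=2 → run B
t=3: queue=[C,E,F] q_used=0 → run C
t=4: queue=[C,E,F,H] q_used=1 → run C
t=5: queue=[C,E,F,H] q_used=2 → run C
t=6: queue=[E,F,H,C] q_used=0 → run E
t=7: queue=[E,F,H,C] q_used=1 → run E
t=8: queue=[F,H,C] q_used=0 → run F
t=9: queue=[F,H,C] q_used=1 → run F
t=10: queue=[F,H,C] q_used=2 → run F
t=11: queue=[H,C,F] q_used=0 → run H
t=12: queue=[H,C,F] q_used=1 → run H
t=13: queue=[H,C,F] q_used=2 → run H
t=14: queue=[C,F,H] q_used=0 → run C
t=15: queue=[F,H] q_used=0 → run F
t=16: queue=[F,H] q_used=1 → run F
t=17: queue=[F,H] q_used=2 → run F
t=18: queue=[H] q_used=0 → run H
t=19: queue=[H] q_used=1 → run H
t=20: queue=[H] q_used=2 → run H
t=21: queue=[H] q_used=0 → run H
t=22: queue=[H] q_used=1 → run H
t=23: (idle)
t=24: (idle)
t=25: (idle)
t=26: (idle)

completion order = B, E, C, F, H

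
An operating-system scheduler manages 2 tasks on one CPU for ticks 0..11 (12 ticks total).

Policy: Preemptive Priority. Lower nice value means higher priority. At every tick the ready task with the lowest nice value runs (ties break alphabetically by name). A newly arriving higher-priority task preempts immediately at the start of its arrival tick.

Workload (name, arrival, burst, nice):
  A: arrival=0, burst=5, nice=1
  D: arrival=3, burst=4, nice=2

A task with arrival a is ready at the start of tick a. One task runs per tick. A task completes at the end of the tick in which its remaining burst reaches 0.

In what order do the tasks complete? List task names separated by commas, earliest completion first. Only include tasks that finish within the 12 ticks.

t=0: ready={A} → run A
t=1: ready={A} → run A
t=2: ready={A} → run A
t=3: ready={A,D} → run A
t=4: ready={A,D} → run A
t=5: ready={D} → run D
t=6: ready={D} → run D
t=7: ready={D} → run D
t=8: ready={D} → run D
t=9: (idle)
t=10: (idle)
t=11: (idle)

completion order = A, D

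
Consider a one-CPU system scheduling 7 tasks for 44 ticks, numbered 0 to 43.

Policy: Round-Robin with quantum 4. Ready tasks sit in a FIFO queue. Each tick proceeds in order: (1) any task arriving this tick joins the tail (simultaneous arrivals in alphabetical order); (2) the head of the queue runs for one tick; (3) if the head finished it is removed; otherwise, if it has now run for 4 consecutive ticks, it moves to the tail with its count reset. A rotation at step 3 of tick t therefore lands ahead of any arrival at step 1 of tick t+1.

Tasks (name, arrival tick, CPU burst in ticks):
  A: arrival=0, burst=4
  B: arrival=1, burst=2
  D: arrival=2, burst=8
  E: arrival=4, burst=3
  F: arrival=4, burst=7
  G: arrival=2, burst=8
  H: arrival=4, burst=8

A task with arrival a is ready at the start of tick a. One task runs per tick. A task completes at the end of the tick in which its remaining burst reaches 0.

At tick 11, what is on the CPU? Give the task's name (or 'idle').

running at tick 11 = G

t=0: queue=[A] q_used=0 → run A
t=1: queue=[A,B] q_used=1 → run A
t=2: queue=[A,B,D,G] q_used=2 → run A
t=3: queue=[A,B,D,G] q_used=3 → run A
t=4: queue=[B,D,G,E,F,H] q_used=0 → run B
t=5: queue=[B,D,G,E,F,H] q_used=1 → run B
t=6: queue=[D,G,E,F,H] q_used=0 → run D
t=7: queue=[D,G,E,F,H] q_used=1 → run D
t=8: queue=[D,G,E,F,H] q_used=2 → run D
t=9: queue=[D,G,E,F,H] q_used=3 → run D
t=10: queue=[G,E,F,H,D] q_used=0 → run G
t=11: queue=[G,E,F,H,D] q_used=1 → run G
t=12: queue=[G,E,F,H,D] q_used=2 → run G
t=13: queue=[G,E,F,H,D] q_used=3 → run G
t=14: queue=[E,F,H,D,G] q_used=0 → run E
t=15: queue=[E,F,H,D,G] q_used=1 → run E
t=16: queue=[E,F,H,D,G] q_used=2 → run E
t=17: queue=[F,H,D,G] q_used=0 → run F
t=18: queue=[F,H,D,G] q_used=1 → run F
t=19: queue=[F,H,D,G] q_used=2 → run F
t=20: queue=[F,H,D,G] q_used=3 → run F
t=21: queue=[H,D,G,F] q_used=0 → run H
t=22: queue=[H,D,G,F] q_used=1 → run H
t=23: queue=[H,D,G,F] q_used=2 → run H
t=24: queue=[H,D,G,F] q_used=3 → run H
t=25: queue=[D,G,F,H] q_used=0 → run D
t=26: queue=[D,G,F,H] q_used=1 → run D
t=27: queue=[D,G,F,H] q_used=2 → run D
t=28: queue=[D,G,F,H] q_used=3 → run D
t=29: queue=[G,F,H] q_used=0 → run G
t=30: queue=[G,F,H] q_used=1 → run G
t=31: queue=[G,F,H] q_used=2 → run G
t=32: queue=[G,F,H] q_used=3 → run G
t=33: queue=[F,H] q_used=0 → run F
t=34: queue=[F,H] q_used=1 → run F
t=35: queue=[F,H] q_used=2 → run F
t=36: queue=[H] q_used=0 → run H
t=37: queue=[H] q_used=1 → run H
t=38: queue=[H] q_used=2 → run H
t=39: queue=[H] q_used=3 → run H
t=40: (idle)
t=41: (idle)
t=42: (idle)
t=43: (idle)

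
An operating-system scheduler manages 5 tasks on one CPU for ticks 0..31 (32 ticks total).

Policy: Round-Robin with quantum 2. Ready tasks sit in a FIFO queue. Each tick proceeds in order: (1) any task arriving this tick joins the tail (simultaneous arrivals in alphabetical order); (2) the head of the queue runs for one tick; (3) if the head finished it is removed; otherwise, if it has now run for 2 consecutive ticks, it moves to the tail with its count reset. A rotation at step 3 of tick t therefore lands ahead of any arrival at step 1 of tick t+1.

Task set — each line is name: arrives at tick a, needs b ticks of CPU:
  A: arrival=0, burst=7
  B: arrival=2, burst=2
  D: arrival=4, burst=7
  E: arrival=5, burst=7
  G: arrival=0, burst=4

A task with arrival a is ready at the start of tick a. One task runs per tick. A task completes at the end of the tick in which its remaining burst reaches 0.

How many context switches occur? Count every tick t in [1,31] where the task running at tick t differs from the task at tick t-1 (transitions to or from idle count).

t=0: queue=[A,G] q_used=0 → run A
t=1: queue=[A,G] q_used=1 → run A
t=2: queue=[G,A,B] q_used=0 → run G
t=3: queue=[G,A,B] q_used=1 → run G
t=4: queue=[A,B,G,D] q_used=0 → run A
t=5: queue=[A,B,G,D,E] q_used=1 → run A
t=6: queue=[B,G,D,E,A] q_used=0 → run B
t=7: queue=[B,G,D,E,A] q_used=1 → run B
t=8: queue=[G,D,E,A] q_used=0 → run G
t=9: queue=[G,D,E,A] q_used=1 → run G
t=10: queue=[D,E,A] q_used=0 → run D
t=11: queue=[D,E,A] q_used=1 → run D
t=12: queue=[E,A,D] q_used=0 → run E
t=13: queue=[E,A,D] q_used=1 → run E
t=14: queue=[A,D,E] q_used=0 → run A
t=15: queue=[A,D,E] q_used=1 → run A
t=16: queue=[D,E,A] q_used=0 → run D
t=17: queue=[D,E,A] q_used=1 → run D
t=18: queue=[E,A,D] q_used=0 → run E
t=19: queue=[E,A,D] q_used=1 → run E
t=20: queue=[A,D,E] q_used=0 → run A
t=21: queue=[D,E] q_used=0 → run D
t=22: queue=[D,E] q_used=1 → run D
t=23: queue=[E,D] q_used=0 → run E
t=24: queue=[E,D] q_used=1 → run E
t=25: queue=[D,E] q_used=0 → run D
t=26: queue=[E] q_used=0 → run E
t=27: (idle)
t=28: (idle)
t=29: (idle)
t=30: (idle)
t=31: (idle)

context switches = 15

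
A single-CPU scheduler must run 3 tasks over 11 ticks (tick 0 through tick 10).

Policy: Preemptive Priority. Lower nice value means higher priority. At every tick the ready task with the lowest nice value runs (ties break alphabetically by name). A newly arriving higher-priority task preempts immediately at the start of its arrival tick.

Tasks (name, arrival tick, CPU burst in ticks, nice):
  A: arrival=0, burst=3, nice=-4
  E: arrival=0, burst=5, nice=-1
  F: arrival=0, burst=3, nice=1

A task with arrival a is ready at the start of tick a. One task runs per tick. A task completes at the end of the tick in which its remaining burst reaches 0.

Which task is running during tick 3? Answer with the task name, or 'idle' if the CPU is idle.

t=0: ready={A,E,F} → run A
t=1: ready={A,E,F} → run A
t=2: ready={A,E,F} → run A
t=3: ready={E,F} → run E
t=4: ready={E,F} → run E
t=5: ready={E,F} → run E
t=6: ready={E,F} → run E
t=7: ready={E,F} → run E
t=8: ready={F} → run F
t=9: ready={F} → run F
t=10: ready={F} → run F

running at tick 3 = E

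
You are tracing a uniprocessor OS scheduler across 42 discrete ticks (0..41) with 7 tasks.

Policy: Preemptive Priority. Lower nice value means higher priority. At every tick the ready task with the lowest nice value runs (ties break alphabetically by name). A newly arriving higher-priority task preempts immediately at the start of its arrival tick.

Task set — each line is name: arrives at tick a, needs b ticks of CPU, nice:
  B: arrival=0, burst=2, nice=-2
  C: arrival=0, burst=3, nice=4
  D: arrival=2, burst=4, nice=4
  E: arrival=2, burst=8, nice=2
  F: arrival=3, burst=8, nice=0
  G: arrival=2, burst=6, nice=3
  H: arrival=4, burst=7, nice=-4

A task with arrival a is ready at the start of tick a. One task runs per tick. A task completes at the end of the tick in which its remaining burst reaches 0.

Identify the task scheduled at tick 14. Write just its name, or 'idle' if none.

t=0: ready={B,C} → run B
t=1: ready={B,C} → run B
t=2: ready={C,D,E,G} → run E
t=3: ready={C,D,E,F,G} → run F
t=4: ready={C,D,E,F,G,H} → run H
t=5: ready={C,D,E,F,G,H} → run H
t=6: ready={C,D,E,F,G,H} → run H
t=7: ready={C,D,E,F,G,H} → run H
t=8: ready={C,D,E,F,G,H} → run H
t=9: ready={C,D,E,F,G,H} → run H
t=10: ready={C,D,E,F,G,H} → run H
t=11: ready={C,D,E,F,G} → run F
t=12: ready={C,D,E,F,G} → run F
t=13: ready={C,D,E,F,G} → run F
t=14: ready={C,D,E,F,G} → run F
t=15: ready={C,D,E,F,G} → run F
t=16: ready={C,D,E,F,G} → run F
t=17: ready={C,D,E,F,G} → run F
t=18: ready={C,D,E,G} → run E
t=19: ready={C,D,E,G} → run E
t=20: ready={C,D,E,G} → run E
t=21: ready={C,D,E,G} → run E
t=22: ready={C,D,E,G} → run E
t=23: ready={C,D,E,G} → run E
t=24: ready={C,D,E,G} → run E
t=25: ready={C,D,G} → run G
t=26: ready={C,D,G} → run G
t=27: ready={C,D,G} → run G
t=28: ready={C,D,G} → run G
t=29: ready={C,D,G} → run G
t=30: ready={C,D,G} → run G
t=31: ready={C,D} → run C
t=32: ready={C,D} → run C
t=33: ready={C,D} → run C
t=34: ready={D} → run D
t=35: ready={D} → run D
t=36: ready={D} → run D
t=37: ready={D} → run D
t=38: (idle)
t=39: (idle)
t=40: (idle)
t=41: (idle)

running at tick 14 = F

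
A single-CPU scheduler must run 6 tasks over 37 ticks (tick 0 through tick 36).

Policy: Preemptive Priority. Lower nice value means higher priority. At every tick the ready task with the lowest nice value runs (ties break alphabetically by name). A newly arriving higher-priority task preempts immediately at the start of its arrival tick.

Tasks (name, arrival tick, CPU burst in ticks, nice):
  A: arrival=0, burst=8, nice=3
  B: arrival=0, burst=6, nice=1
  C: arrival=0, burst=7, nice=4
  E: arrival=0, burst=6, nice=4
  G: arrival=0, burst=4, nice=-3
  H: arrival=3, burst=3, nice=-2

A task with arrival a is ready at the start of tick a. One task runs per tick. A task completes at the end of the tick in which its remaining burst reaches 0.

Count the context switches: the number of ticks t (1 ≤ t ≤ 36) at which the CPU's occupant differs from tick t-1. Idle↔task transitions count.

t=0: ready={A,B,C,E,G} → run G
t=1: ready={A,B,C,E,G} → run G
t=2: ready={A,B,C,E,G} → run G
t=3: ready={A,B,C,E,G,H} → run G
t=4: ready={A,B,C,E,H} → run H
t=5: ready={A,B,C,E,H} → run H
t=6: ready={A,B,C,E,H} → run H
t=7: ready={A,B,C,E} → run B
t=8: ready={A,B,C,E} → run B
t=9: ready={A,B,C,E} → run B
t=10: ready={A,B,C,E} → run B
t=11: ready={A,B,C,E} → run B
t=12: ready={A,B,C,E} → run B
t=13: ready={A,C,E} → run A
t=14: ready={A,C,E} → run A
t=15: ready={A,C,E} → run A
t=16: ready={A,C,E} → run A
t=17: ready={A,C,E} → run A
t=18: ready={A,C,E} → run A
t=19: ready={A,C,E} → run A
t=20: ready={A,C,E} → run A
t=21: ready={C,E} → run C
t=22: ready={C,E} → run C
t=23: ready={C,E} → run C
t=24: ready={C,E} → run C
t=25: ready={C,E} → run C
t=26: ready={C,E} → run C
t=27: ready={C,E} → run C
t=28: ready={E} → run E
t=29: ready={E} → run E
t=30: ready={E} → run E
t=31: ready={E} → run E
t=32: ready={E} → run E
t=33: ready={E} → run E
t=34: (idle)
t=35: (idle)
t=36: (idle)

context switches = 6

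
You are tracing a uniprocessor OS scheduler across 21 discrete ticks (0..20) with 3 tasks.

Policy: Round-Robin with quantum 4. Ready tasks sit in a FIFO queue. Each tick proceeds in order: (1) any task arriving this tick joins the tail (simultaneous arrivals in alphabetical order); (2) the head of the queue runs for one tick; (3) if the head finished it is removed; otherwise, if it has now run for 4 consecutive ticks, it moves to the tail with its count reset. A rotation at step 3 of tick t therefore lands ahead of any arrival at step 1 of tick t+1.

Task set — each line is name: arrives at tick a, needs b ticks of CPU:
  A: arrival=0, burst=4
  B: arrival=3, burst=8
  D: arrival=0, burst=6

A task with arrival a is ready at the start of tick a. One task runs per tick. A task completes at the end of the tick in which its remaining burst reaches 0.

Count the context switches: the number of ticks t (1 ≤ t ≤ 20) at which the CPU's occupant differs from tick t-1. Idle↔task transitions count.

context switches = 5

t=0: queue=[A,D] q_used=0 → run A
t=1: queue=[A,D] q_used=1 → run A
t=2: queue=[A,D] q_used=2 → run A
t=3: queue=[A,D,B] q_used=3 → run A
t=4: queue=[D,B] q_used=0 → run D
t=5: queue=[D,B] q_used=1 → run D
t=6: queue=[D,B] q_used=2 → run D
t=7: queue=[D,B] q_used=3 → run D
t=8: queue=[B,D] q_used=0 → run B
t=9: queue=[B,D] q_used=1 → run B
t=10: queue=[B,D] q_used=2 → run B
t=11: queue=[B,D] q_used=3 → run B
t=12: queue=[D,B] q_used=0 → run D
t=13: queue=[D,B] q_used=1 → run D
t=14: queue=[B] q_used=0 → run B
t=15: queue=[B] q_used=1 → run B
t=16: queue=[B] q_used=2 → run B
t=17: queue=[B] q_used=3 → run B
t=18: (idle)
t=19: (idle)
t=20: (idle)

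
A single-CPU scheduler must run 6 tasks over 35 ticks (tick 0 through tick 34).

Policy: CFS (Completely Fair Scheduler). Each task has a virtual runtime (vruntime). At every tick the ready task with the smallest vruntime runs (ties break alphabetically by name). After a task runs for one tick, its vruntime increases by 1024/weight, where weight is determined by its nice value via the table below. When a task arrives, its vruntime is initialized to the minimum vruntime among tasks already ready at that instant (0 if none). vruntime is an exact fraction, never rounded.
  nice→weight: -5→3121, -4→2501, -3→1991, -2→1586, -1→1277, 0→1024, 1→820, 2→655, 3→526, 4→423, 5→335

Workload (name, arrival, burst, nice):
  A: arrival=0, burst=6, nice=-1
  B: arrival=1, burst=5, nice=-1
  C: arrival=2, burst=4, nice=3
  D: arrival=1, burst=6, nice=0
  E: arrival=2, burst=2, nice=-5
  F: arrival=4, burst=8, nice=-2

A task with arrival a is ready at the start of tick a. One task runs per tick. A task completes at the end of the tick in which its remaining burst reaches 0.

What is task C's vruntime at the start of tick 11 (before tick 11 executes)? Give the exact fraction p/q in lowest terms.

vruntime(C, start of tick 11) = 923136/335851

t=0: vr[A=0] → run A
t=1: vr[A=1024/1277 B=1024/1277 D=1024/1277] → run A
t=2: vr[A=2048/1277 B=1024/1277 C=1024/1277 D=1024/1277 E=1024/1277] → run B
t=3: vr[A=2048/1277 B=2048/1277 C=1024/1277 D=1024/1277 E=1024/1277] → run C
t=4: vr[A=2048/1277 B=2048/1277 C=923136/335851 D=1024/1277 E=1024/1277 F=1024/1277] → run D
t=5: vr[A=2048/1277 B=2048/1277 C=923136/335851 D=2301/1277 E=1024/1277 F=1024/1277] → run E
t=6: vr[A=2048/1277 B=2048/1277 C=923136/335851 D=2301/1277 E=4503552/3985517 F=1024/1277] → run F
t=7: vr[A=2048/1277 B=2048/1277 C=923136/335851 D=2301/1277 E=4503552/3985517 F=1465856/1012661] → run E
t=8: vr[A=2048/1277 B=2048/1277 C=923136/335851 D=2301/1277 F=1465856/1012661] → run F
t=9: vr[A=2048/1277 B=2048/1277 C=923136/335851 D=2301/1277 F=2119680/1012661] → run A
t=10: vr[A=3072/1277 B=2048/1277 C=923136/335851 D=2301/1277 F=2119680/1012661] → run B
t=11: vr[A=3072/1277 B=3072/1277 C=923136/335851 D=2301/1277 F=2119680/1012661] → run D
t=12: vr[A=3072/1277 B=3072/1277 C=923136/335851 D=3578/1277 F=2119680/1012661] → run F
t=13: vr[A=3072/1277 B=3072/1277 C=923136/335851 D=3578/1277 F=2773504/1012661] → run A
t=14: vr[A=4096/1277 B=3072/1277 C=923136/335851 D=3578/1277 F=2773504/1012661] → run B
t=15: vr[A=4096/1277 B=4096/1277 C=923136/335851 D=3578/1277 F=2773504/1012661] → run F
t=16: vr[A=4096/1277 B=4096/1277 C=923136/335851 D=3578/1277 F=3427328/1012661] → run C
t=17: vr[A=4096/1277 B=4096/1277 C=1576960/335851 D=3578/1277 F=3427328/1012661] → run D
t=18: vr[A=4096/1277 B=4096/1277 C=1576960/335851 D=4855/1277 F=3427328/1012661] → run A
t=19: vr[A=5120/1277 B=4096/1277 C=1576960/335851 D=4855/1277 F=3427328/1012661] → run B
t=20: vr[A=5120/1277 B=5120/1277 C=1576960/335851 D=4855/1277 F=3427328/1012661] → run F
t=21: vr[A=5120/1277 B=5120/1277 C=1576960/335851 D=4855/1277 F=4081152/1012661] → run D
t=22: vr[A=5120/1277 B=5120/1277 C=1576960/335851 D=6132/1277 F=4081152/1012661] → run A
t=23: vr[B=5120/1277 C=1576960/335851 D=6132/1277 F=4081152/1012661] → run B
t=24: vr[C=1576960/335851 D=6132/1277 F=4081152/1012661] → run F
t=25: vr[C=1576960/335851 D=6132/1277 F=4734976/1012661] → run F
t=26: vr[C=1576960/335851 D=6132/1277 F=5388800/1012661] → run C
t=27: vr[C=2230784/335851 D=6132/1277 F=5388800/1012661] → run D
t=28: vr[C=2230784/335851 D=7409/1277 F=5388800/1012661] → run F
t=29: vr[C=2230784/335851 D=7409/1277] → run D
t=30: vr[C=2230784/335851] → run C
t=31: (idle)
t=32: (idle)
t=33: (idle)
t=34: (idle)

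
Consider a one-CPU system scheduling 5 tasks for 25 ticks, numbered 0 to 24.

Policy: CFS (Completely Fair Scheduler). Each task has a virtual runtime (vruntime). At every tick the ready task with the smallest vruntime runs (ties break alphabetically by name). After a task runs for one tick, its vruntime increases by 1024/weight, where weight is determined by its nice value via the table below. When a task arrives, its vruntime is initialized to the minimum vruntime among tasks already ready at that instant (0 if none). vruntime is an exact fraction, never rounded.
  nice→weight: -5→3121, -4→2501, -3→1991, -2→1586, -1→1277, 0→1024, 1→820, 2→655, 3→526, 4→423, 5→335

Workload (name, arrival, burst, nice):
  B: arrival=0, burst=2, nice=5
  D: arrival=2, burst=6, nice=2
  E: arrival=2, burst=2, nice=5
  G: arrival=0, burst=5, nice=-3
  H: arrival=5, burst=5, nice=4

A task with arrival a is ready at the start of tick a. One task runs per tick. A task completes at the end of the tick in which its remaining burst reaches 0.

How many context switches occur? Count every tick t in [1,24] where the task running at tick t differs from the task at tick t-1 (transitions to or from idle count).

t=0: vr[B=0 G=0] → run B
t=1: vr[B=1024/335 G=0] → run G
t=2: vr[B=1024/335 D=1024/1991 E=1024/1991 G=1024/1991] → run D
t=3: vr[B=1024/335 D=2709504/1304105 E=1024/1991 G=1024/1991] → run E
t=4: vr[B=1024/335 D=2709504/1304105 E=2381824/666985 G=1024/1991] → run G
t=5: vr[B=1024/335 D=2709504/1304105 E=2381824/666985 G=2048/1991 H=2048/1991] → run G
t=6: vr[B=1024/335 D=2709504/1304105 E=2381824/666985 G=3072/1991 H=2048/1991] → run H
t=7: vr[B=1024/335 D=2709504/1304105 E=2381824/666985 G=3072/1991 H=2905088/842193] → run G
t=8: vr[B=1024/335 D=2709504/1304105 E=2381824/666985 G=4096/1991 H=2905088/842193] → run G
t=9: vr[B=1024/335 D=2709504/1304105 E=2381824/666985 H=2905088/842193] → run D
t=10: vr[B=1024/335 D=4748288/1304105 E=2381824/666985 H=2905088/842193] → run B
t=11: vr[D=4748288/1304105 E=2381824/666985 H=2905088/842193] → run H
t=12: vr[D=4748288/1304105 E=2381824/666985 H=4943872/842193] → run E
t=13: vr[D=4748288/1304105 H=4943872/842193] → run D
t=14: vr[D=6787072/1304105 H=4943872/842193] → run D
t=15: vr[D=8825856/1304105 H=4943872/842193] → run H
t=16: vr[D=8825856/1304105 H=2327552/280731] → run D
t=17: vr[D=2172928/260821 H=2327552/280731] → run H
t=18: vr[D=2172928/260821 H=9021440/842193] → run D
t=19: vr[H=9021440/842193] → run H
t=20: (idle)
t=21: (idle)
t=22: (idle)
t=23: (idle)
t=24: (idle)

context switches = 17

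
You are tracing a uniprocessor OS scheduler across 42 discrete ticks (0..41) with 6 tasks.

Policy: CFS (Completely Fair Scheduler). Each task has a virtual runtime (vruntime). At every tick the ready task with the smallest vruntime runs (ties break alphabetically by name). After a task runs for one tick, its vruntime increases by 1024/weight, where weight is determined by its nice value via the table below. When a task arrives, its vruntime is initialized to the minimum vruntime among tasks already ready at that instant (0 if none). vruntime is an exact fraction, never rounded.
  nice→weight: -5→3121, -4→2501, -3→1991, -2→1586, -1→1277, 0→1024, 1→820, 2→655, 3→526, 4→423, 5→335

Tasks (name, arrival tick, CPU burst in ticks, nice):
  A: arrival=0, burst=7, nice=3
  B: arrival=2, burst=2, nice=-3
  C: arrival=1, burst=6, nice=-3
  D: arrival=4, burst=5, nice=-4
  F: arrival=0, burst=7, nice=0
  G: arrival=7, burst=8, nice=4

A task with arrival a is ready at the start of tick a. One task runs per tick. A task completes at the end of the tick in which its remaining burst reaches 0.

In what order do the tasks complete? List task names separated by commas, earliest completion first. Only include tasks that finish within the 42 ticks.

t=0: vr[A=0 F=0] → run A
t=1: vr[A=512/263 C=0 F=0] → run C
t=2: vr[A=512/263 B=0 C=1024/1991 F=0] → run B
t=3: vr[A=512/263 B=1024/1991 C=1024/1991 F=0] → run F
t=4: vr[A=512/263 B=1024/1991 C=1024/1991 D=1024/1991 F=1] → run B
t=5: vr[A=512/263 C=1024/1991 D=1024/1991 F=1] → run C
t=6: vr[A=512/263 C=2048/1991 D=1024/1991 F=1] → run D
t=7: vr[A=512/263 C=2048/1991 D=4599808/4979491 F=1 G=4599808/4979491] → run D
t=8: vr[A=512/263 C=2048/1991 D=6638592/4979491 F=1 G=4599808/4979491] → run G
t=9: vr[A=512/263 C=2048/1991 D=6638592/4979491 F=1 G=7044717568/2106324693] → run F
t=10: vr[A=512/263 C=2048/1991 D=6638592/4979491 F=2 G=7044717568/2106324693] → run C
t=11: vr[A=512/263 C=3072/1991 D=6638592/4979491 F=2 G=7044717568/2106324693] → run D
t=12: vr[A=512/263 C=3072/1991 D=8677376/4979491 F=2 G=7044717568/2106324693] → run C
t=13: vr[A=512/263 C=4096/1991 D=8677376/4979491 F=2 G=7044717568/2106324693] → run D
t=14: vr[A=512/263 C=4096/1991 D=10716160/4979491 F=2 G=7044717568/2106324693] → run A
t=15: vr[A=1024/263 C=4096/1991 D=10716160/4979491 F=2 G=7044717568/2106324693] → run F
t=16: vr[A=1024/263 C=4096/1991 D=10716160/4979491 F=3 G=7044717568/2106324693] → run C
t=17: vr[A=1024/263 C=5120/1991 D=10716160/4979491 F=3 G=7044717568/2106324693] → run D
t=18: vr[A=1024/263 C=5120/1991 F=3 G=7044717568/2106324693] → run C
t=19: vr[A=1024/263 F=3 G=7044717568/2106324693] → run F
t=20: vr[A=1024/263 F=4 G=7044717568/2106324693] → run G
t=21: vr[A=1024/263 F=4 G=12143716352/2106324693] → run A
t=22: vr[A=1536/263 F=4 G=12143716352/2106324693] → run F
t=23: vr[A=1536/263 F=5 G=12143716352/2106324693] → run F
t=24: vr[A=1536/263 F=6 G=12143716352/2106324693] → run G
t=25: vr[A=1536/263 F=6 G=5747571712/702108231] → run A
t=26: vr[A=2048/263 F=6 G=5747571712/702108231] → run F
t=27: vr[A=2048/263 G=5747571712/702108231] → run A
t=28: vr[A=2560/263 G=5747571712/702108231] → run G
t=29: vr[A=2560/263 G=22341713920/2106324693] → run A
t=30: vr[A=3072/263 G=22341713920/2106324693] → run G
t=31: vr[A=3072/263 G=27440712704/2106324693] → run A
t=32: vr[G=27440712704/2106324693] → run G
t=33: vr[G=10846570496/702108231] → run G
t=34: vr[G=37638710272/2106324693] → run G
t=35: (idle)
t=36: (idle)
t=37: (idle)
t=38: (idle)
t=39: (idle)
t=40: (idle)
t=41: (idle)

completion order = B, D, C, F, A, G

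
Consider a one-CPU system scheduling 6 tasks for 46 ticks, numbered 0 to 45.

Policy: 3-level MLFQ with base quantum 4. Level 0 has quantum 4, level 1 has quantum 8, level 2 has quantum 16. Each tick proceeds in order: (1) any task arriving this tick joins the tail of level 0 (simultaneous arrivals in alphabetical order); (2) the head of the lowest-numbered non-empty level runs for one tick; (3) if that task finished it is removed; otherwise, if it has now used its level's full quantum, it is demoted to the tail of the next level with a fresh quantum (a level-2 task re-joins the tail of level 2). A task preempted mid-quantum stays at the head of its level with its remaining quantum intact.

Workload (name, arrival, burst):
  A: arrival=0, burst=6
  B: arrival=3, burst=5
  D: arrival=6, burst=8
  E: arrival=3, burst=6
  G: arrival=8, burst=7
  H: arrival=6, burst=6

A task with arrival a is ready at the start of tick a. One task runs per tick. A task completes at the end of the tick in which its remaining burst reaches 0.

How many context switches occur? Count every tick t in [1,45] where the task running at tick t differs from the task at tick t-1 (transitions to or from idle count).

context switches = 12

t=0: L0/L1/L2 = A/-/- → run A
t=1: L0/L1/L2 = A/-/- → run A
t=2: L0/L1/L2 = A/-/- → run A
t=3: L0/L1/L2 = ABE/-/- → run A
t=4: L0/L1/L2 = BE/A/- → run B
t=5: L0/L1/L2 = BE/A/- → run B
t=6: L0/L1/L2 = BEDH/A/- → run B
t=7: L0/L1/L2 = BEDH/A/- → run B
t=8: L0/L1/L2 = EDHG/AB/- → run E
t=9: L0/L1/L2 = EDHG/AB/- → run E
t=10: L0/L1/L2 = EDHG/AB/- → run E
t=11: L0/L1/L2 = EDHG/AB/- → run E
t=12: L0/L1/L2 = DHG/ABE/- → run D
t=13: L0/L1/L2 = DHG/ABE/- → run D
t=14: L0/L1/L2 = DHG/ABE/- → run D
t=15: L0/L1/L2 = DHG/ABE/- → run D
t=16: L0/L1/L2 = HG/ABED/- → run H
t=17: L0/L1/L2 = HG/ABED/- → run H
t=18: L0/L1/L2 = HG/ABED/- → run H
t=19: L0/L1/L2 = HG/ABED/- → run H
t=20: L0/L1/L2 = G/ABEDH/- → run G
t=21: L0/L1/L2 = G/ABEDH/- → run G
t=22: L0/L1/L2 = G/ABEDH/- → run G
t=23: L0/L1/L2 = G/ABEDH/- → run G
t=24: L0/L1/L2 = -/ABEDHG/- → run A
t=25: L0/L1/L2 = -/ABEDHG/- → run A
t=26: L0/L1/L2 = -/BEDHG/- → run B
t=27: L0/L1/L2 = -/EDHG/- → run E
t=28: L0/L1/L2 = -/EDHG/- → run E
t=29: L0/L1/L2 = -/DHG/- → run D
t=30: L0/L1/L2 = -/DHG/- → run D
t=31: L0/L1/L2 = -/DHG/- → run D
t=32: L0/L1/L2 = -/DHG/- → run D
t=33: L0/L1/L2 = -/HG/- → run H
t=34: L0/L1/L2 = -/HG/- → run H
t=35: L0/L1/L2 = -/G/- → run G
t=36: L0/L1/L2 = -/G/- → run G
t=37: L0/L1/L2 = -/G/- → run G
t=38: (idle)
t=39: (idle)
t=40: (idle)
t=41: (idle)
t=42: (idle)
t=43: (idle)
t=44: (idle)
t=45: (idle)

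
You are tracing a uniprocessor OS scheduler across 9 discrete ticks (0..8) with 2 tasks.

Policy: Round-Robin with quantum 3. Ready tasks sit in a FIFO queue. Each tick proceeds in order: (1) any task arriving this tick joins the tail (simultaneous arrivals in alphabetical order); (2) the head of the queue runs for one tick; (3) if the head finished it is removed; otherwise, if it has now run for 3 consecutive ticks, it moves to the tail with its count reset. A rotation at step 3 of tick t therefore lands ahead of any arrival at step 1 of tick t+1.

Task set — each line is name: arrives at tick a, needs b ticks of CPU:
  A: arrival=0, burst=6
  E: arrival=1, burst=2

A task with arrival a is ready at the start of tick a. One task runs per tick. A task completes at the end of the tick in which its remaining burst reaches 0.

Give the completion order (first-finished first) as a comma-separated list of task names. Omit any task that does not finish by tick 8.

t=0: queue=[A] q_used=0 → run A
t=1: queue=[A,E] q_used=1 → run A
t=2: queue=[A,E] q_used=2 → run A
t=3: queue=[E,A] q_used=0 → run E
t=4: queue=[E,A] q_used=1 → run E
t=5: queue=[A] q_used=0 → run A
t=6: queue=[A] q_used=1 → run A
t=7: queue=[A] q_used=2 → run A
t=8: (idle)

completion order = E, A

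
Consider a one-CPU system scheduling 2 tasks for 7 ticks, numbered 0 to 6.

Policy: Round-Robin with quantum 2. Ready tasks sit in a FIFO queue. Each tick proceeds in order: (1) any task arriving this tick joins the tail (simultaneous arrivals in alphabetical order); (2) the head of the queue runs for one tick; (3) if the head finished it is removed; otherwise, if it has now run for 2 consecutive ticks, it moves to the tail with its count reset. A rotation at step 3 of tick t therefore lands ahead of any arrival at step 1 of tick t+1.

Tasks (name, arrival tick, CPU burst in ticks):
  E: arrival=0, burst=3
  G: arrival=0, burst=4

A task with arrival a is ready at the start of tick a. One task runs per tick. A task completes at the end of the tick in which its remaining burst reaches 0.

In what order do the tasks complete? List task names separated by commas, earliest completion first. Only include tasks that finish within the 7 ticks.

t=0: queue=[E,G] q_used=0 → run E
t=1: queue=[E,G] q_used=1 → run E
t=2: queue=[G,E] q_used=0 → run G
t=3: queue=[G,E] q_used=1 → run G
t=4: queue=[E,G] q_used=0 → run E
t=5: queue=[G] q_used=0 → run G
t=6: queue=[G] q_used=1 → run G

completion order = E, G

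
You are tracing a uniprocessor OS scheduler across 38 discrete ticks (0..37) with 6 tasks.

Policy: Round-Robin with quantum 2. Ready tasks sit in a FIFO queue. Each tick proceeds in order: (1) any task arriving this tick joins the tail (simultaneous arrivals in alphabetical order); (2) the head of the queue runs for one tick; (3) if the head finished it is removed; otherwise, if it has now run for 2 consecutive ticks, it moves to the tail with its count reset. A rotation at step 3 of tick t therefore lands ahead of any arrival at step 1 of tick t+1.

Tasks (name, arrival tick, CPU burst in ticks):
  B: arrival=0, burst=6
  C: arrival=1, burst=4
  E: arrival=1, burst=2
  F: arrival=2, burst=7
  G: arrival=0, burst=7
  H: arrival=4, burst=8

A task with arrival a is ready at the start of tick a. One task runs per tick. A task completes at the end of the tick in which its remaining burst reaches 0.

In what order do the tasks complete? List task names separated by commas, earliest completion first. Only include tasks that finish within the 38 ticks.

t=0: queue=[B,G] q_used=0 → run B
t=1: queue=[B,G,C,E] q_used=1 → run B
t=2: queue=[G,C,E,B,F] q_used=0 → run G
t=3: queue=[G,C,E,B,F] q_used=1 → run G
t=4: queue=[C,E,B,F,G,H] q_used=0 → run C
t=5: queue=[C,E,B,F,G,H] q_used=1 → run C
t=6: queue=[E,B,F,G,H,C] q_used=0 → run E
t=7: queue=[E,B,F,G,H,C] q_used=1 → run E
t=8: queue=[B,F,G,H,C] q_used=0 → run B
t=9: queue=[B,F,G,H,C] q_used=1 → run B
t=10: queue=[F,G,H,C,B] q_used=0 → run F
t=11: queue=[F,G,H,C,B] q_used=1 → run F
t=12: queue=[G,H,C,B,F] q_used=0 → run G
t=13: queue=[G,H,C,B,F] q_used=1 → run G
t=14: queue=[H,C,B,F,G] q_used=0 → run H
t=15: queue=[H,C,B,F,G] q_used=1 → run H
t=16: queue=[C,B,F,G,H] q_used=0 → run C
t=17: queue=[C,B,F,G,H] q_used=1 → run C
t=18: queue=[B,F,G,H] q_used=0 → run B
t=19: queue=[B,F,G,H] q_used=1 → run B
t=20: queue=[F,G,H] q_used=0 → run F
t=21: queue=[F,G,H] q_used=1 → run F
t=22: queue=[G,H,F] q_used=0 → run G
t=23: queue=[G,H,F] q_used=1 → run G
t=24: queue=[H,F,G] q_used=0 → run H
t=25: queue=[H,F,G] q_used=1 → run H
t=26: queue=[F,G,H] q_used=0 → run F
t=27: queue=[F,G,H] q_used=1 → run F
t=28: queue=[G,H,F] q_used=0 → run G
t=29: queue=[H,F] q_used=0 → run H
t=30: queue=[H,F] q_used=1 → run H
t=31: queue=[F,H] q_used=0 → run F
t=32: queue=[H] q_used=0 → run H
t=33: queue=[H] q_used=1 → run H
t=34: (idle)
t=35: (idle)
t=36: (idle)
t=37: (idle)

completion order = E, C, B, G, F, H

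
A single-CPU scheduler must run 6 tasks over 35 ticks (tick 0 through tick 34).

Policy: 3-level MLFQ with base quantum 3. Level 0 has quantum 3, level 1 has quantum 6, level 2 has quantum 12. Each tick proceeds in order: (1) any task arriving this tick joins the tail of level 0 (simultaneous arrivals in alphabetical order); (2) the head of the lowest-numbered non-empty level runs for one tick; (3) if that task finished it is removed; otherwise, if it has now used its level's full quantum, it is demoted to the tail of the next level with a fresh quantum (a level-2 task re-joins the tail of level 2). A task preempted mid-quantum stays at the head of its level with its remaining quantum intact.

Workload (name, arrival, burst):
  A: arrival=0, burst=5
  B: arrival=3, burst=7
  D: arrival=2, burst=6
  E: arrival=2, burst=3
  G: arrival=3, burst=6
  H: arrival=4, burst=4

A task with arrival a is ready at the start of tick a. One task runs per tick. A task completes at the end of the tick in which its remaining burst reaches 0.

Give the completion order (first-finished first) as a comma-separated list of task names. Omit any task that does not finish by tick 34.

t=0: L0/L1/L2 = A/-/- → run A
t=1: L0/L1/L2 = A/-/- → run A
t=2: L0/L1/L2 = ADE/-/- → run A
t=3: L0/L1/L2 = DEBG/A/- → run D
t=4: L0/L1/L2 = DEBGH/A/- → run D
t=5: L0/L1/L2 = DEBGH/A/- → run D
t=6: L0/L1/L2 = EBGH/AD/- → run E
t=7: L0/L1/L2 = EBGH/AD/- → run E
t=8: L0/L1/L2 = EBGH/AD/- → run E
t=9: L0/L1/L2 = BGH/AD/- → run B
t=10: L0/L1/L2 = BGH/AD/- → run B
t=11: L0/L1/L2 = BGH/AD/- → run B
t=12: L0/L1/L2 = GH/ADB/- → run G
t=13: L0/L1/L2 = GH/ADB/- → run G
t=14: L0/L1/L2 = GH/ADB/- → run G
t=15: L0/L1/L2 = H/ADBG/- → run H
t=16: L0/L1/L2 = H/ADBG/- → run H
t=17: L0/L1/L2 = H/ADBG/- → run H
t=18: L0/L1/L2 = -/ADBGH/- → run A
t=19: L0/L1/L2 = -/ADBGH/- → run A
t=20: L0/L1/L2 = -/DBGH/- → run D
t=21: L0/L1/L2 = -/DBGH/- → run D
t=22: L0/L1/L2 = -/DBGH/- → run D
t=23: L0/L1/L2 = -/BGH/- → run B
t=24: L0/L1/L2 = -/BGH/- → run B
t=25: L0/L1/L2 = -/BGH/- → run B
t=26: L0/L1/L2 = -/BGH/- → run B
t=27: L0/L1/L2 = -/GH/- → run G
t=28: L0/L1/L2 = -/GH/- → run G
t=29: L0/L1/L2 = -/GH/- → run G
t=30: L0/L1/L2 = -/H/- → run H
t=31: (idle)
t=32: (idle)
t=33: (idle)
t=34: (idle)

completion order = E, A, D, B, G, H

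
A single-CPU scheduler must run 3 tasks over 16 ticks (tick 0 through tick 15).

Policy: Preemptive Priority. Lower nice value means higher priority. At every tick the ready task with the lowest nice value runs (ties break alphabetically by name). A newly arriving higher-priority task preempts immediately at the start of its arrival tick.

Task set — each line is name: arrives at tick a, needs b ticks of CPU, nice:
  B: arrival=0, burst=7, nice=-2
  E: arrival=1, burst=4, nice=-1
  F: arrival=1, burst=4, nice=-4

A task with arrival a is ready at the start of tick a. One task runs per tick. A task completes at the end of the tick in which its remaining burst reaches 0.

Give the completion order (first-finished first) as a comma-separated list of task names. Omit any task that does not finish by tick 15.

completion order = F, B, E

t=0: ready={B} → run B
t=1: ready={B,E,F} → run F
t=2: ready={B,E,F} → run F
t=3: ready={B,E,F} → run F
t=4: ready={B,E,F} → run F
t=5: ready={B,E} → run B
t=6: ready={B,E} → run B
t=7: ready={B,E} → run B
t=8: ready={B,E} → run B
t=9: ready={B,E} → run B
t=10: ready={B,E} → run B
t=11: ready={E} → run E
t=12: ready={E} → run E
t=13: ready={E} → run E
t=14: ready={E} → run E
t=15: (idle)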